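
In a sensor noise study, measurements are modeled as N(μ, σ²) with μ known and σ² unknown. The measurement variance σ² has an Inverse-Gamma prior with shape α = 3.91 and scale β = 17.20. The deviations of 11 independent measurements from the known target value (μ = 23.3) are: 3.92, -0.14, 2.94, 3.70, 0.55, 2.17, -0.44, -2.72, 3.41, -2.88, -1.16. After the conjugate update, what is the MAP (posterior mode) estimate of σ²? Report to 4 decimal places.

With known mean μ and an Inverse-Gamma(α, β) prior on σ², the Normal likelihood is conjugate: posterior is Inv-Gamma(α + n/2, β + Σ(xᵢ−μ)²/2).
Σ(xᵢ−μ)² = (3.92)² + (-0.14)² + (2.94)² + (3.70)² + (0.55)² + (2.17)² + (-0.44)² + (-2.72)² + (3.41)² + (-2.88)² + (-1.16)² = 71.5911.
Posterior: Inv-Gamma(3.91 + 11/2, 17.20 + 71.5911/2) = Inv-Gamma(9.41, 52.99555).
Mode = β/(α+1) = 52.99555/10.41 = 5.0908.

5.0908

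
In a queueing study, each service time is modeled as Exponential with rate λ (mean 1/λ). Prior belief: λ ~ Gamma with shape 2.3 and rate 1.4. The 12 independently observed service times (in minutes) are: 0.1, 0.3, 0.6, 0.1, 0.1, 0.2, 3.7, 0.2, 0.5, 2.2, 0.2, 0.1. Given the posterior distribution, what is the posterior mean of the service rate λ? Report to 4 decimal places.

With a Gamma(shape α, rate β) prior on the exponential rate λ, the posterior after n observations with total T = Σxᵢ is Gamma(α+n, β+T).
Sum of observations T = 8.3 minutes; n = 12.
Posterior: Gamma(2.3+12, 1.4+8.3) = Gamma(14.3, 9.7).
Posterior mean of λ = α/β = 14.3/9.7 = 1.4742.

1.4742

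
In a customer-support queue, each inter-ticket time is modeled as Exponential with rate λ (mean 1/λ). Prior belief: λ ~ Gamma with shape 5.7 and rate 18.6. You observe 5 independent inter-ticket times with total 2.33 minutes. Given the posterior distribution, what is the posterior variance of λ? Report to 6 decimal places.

0.024426

With a Gamma(shape α, rate β) prior on the exponential rate λ, the posterior after n observations with total T = Σxᵢ is Gamma(α+n, β+T).
Posterior: Gamma(5.7+5, 18.6+2.33) = Gamma(10.7, 20.93).
Var = α/β² = 0.024426.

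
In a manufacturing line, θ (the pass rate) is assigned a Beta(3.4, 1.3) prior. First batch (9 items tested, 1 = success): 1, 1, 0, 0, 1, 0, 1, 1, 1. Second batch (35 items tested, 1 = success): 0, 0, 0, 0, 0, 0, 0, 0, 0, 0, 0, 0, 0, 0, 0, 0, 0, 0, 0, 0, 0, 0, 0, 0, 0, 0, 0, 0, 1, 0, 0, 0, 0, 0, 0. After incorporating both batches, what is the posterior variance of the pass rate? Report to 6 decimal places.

The Beta prior is conjugate to a Binomial/Bernoulli likelihood; the update adds successes to α and failures to β.
After batch 1: Beta(3.4+6, 1.3+3) = Beta(9.4, 4.3).
After batch 2: Beta(9.4+1, 4.3+34) = Beta(10.4, 38.3).
Var = αβ/((α+β)²(α+β+1)) = 10.4·38.3/(48.7²·49.7) = 0.003379.

0.003379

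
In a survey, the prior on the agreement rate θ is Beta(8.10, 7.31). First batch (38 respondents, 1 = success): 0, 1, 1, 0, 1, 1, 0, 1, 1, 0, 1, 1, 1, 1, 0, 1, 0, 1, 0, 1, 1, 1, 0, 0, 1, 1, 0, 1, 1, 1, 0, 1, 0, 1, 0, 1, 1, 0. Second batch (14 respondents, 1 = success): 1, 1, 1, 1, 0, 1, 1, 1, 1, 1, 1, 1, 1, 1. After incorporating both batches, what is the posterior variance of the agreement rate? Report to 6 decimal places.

The Beta prior is conjugate to a Binomial/Bernoulli likelihood; the update adds successes to α and failures to β.
After batch 1: Beta(8.10+24, 7.31+14) = Beta(32.10, 21.31).
After batch 2: Beta(32.10+13, 21.31+1) = Beta(45.10, 22.31).
Var = αβ/((α+β)²(α+β+1)) = 45.10·22.31/(67.41²·68.41) = 0.003237.

0.003237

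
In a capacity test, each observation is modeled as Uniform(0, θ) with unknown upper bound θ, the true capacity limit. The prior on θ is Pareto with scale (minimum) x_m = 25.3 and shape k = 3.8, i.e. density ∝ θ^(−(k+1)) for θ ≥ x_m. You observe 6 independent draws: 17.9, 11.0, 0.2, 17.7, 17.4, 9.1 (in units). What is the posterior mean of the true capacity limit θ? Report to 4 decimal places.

A Pareto(scale x_m, shape k) prior on the upper bound θ of Uniform(0, θ) is conjugate: posterior is Pareto(max(x_m, max xᵢ), k + n).
Sample maximum = 17.9; prior scale x_m = 25.3 → posterior scale = max = 25.3.
Posterior shape = 3.8 + 6 = 9.8.
E[θ|data] = k·x_m/(k−1) = 9.8·25.3/8.8 = 28.1750.

28.1750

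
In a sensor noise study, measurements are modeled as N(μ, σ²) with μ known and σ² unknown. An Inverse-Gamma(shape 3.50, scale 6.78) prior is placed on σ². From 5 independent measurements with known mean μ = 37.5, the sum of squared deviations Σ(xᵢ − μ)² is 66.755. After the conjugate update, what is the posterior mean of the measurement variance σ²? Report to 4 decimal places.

With known mean μ and an Inverse-Gamma(α, β) prior on σ², the Normal likelihood is conjugate: posterior is Inv-Gamma(α + n/2, β + Σ(xᵢ−μ)²/2).
Posterior: Inv-Gamma(3.50 + 5/2, 6.78 + 66.755/2) = Inv-Gamma(6.00, 40.1575).
E[σ²|data] = β/(α−1) = 40.1575/5.00 = 8.0315.

8.0315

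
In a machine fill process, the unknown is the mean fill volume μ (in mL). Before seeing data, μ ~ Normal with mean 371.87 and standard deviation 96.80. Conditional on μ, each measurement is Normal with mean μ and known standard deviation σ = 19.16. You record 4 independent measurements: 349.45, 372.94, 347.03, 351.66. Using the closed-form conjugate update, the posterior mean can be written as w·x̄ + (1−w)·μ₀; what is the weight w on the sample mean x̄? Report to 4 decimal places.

For Normal data with known variance σ², a Normal(μ₀, σ₀²) prior on μ is conjugate. Posterior precision = 1/σ₀² + n/σ²; posterior mean is the precision-weighted average of μ₀ and x̄.
σ₀² = 96.80² = 9370.24, σ² = 19.16² = 367.1056. Prior precision 1/σ₀² = 1/9370.24; data precision n/σ² = 4/367.1056.
w = (n/σ²)/(1/σ₀² + n/σ²) = n·σ₀²/(σ² + n·σ₀²) = 4·9370.24/(367.1056 + 4·9370.24) = 37480.96/37848.0656 = 0.9903.

0.9903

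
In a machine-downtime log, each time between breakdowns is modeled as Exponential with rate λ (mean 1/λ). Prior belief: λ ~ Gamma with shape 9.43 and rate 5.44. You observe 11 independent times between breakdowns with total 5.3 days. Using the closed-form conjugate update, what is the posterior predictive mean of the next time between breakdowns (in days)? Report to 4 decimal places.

With a Gamma(shape α, rate β) prior on the exponential rate λ, the posterior after n observations with total T = Σxᵢ is Gamma(α+n, β+T).
Posterior: Gamma(9.43+11, 5.44+5.3) = Gamma(20.43, 10.74).
The predictive distribution for the next observation is Lomax; its mean is β/(α−1) = 10.74/19.43 = 0.5528.

0.5528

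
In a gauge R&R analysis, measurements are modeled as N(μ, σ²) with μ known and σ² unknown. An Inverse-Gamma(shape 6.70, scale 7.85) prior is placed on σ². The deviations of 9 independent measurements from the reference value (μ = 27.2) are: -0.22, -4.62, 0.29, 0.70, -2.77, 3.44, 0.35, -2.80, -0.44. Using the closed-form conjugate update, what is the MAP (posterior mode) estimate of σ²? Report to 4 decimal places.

2.6774

With known mean μ and an Inverse-Gamma(α, β) prior on σ², the Normal likelihood is conjugate: posterior is Inv-Gamma(α + n/2, β + Σ(xᵢ−μ)²/2).
Σ(xᵢ−μ)² = (-0.22)² + (-4.62)² + (0.29)² + (0.70)² + (-2.77)² + (3.44)² + (0.35)² + (-2.80)² + (-0.44)² = 49.6295.
Posterior: Inv-Gamma(6.70 + 9/2, 7.85 + 49.6295/2) = Inv-Gamma(11.20, 32.66475).
Mode = β/(α+1) = 32.66475/12.20 = 2.6774.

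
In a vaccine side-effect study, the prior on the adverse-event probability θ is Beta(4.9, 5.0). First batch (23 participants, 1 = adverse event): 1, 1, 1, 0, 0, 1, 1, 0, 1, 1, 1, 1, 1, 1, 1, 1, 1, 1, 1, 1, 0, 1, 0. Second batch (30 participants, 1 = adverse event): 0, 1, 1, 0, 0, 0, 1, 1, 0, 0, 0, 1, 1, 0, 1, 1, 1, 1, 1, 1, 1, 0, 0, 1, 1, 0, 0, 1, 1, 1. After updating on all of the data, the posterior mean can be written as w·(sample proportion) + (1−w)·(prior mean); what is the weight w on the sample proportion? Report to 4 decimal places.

The Beta prior is conjugate to a Binomial/Bernoulli likelihood; the update adds successes to α and failures to β.
Total number of participants: n = 23 + 30 = 53.
Posterior mean = (α₀+k)/(α₀+β₀+n) = [n/(α₀+β₀+n)]·(k/n) + [(α₀+β₀)/(α₀+β₀+n)]·α₀/(α₀+β₀), so only n and the prior enter the weight.
The weight on the data is w = n/(α₀+β₀+n) = 53/(4.9+5.0+53) = 53/62.9 = 0.8426.

0.8426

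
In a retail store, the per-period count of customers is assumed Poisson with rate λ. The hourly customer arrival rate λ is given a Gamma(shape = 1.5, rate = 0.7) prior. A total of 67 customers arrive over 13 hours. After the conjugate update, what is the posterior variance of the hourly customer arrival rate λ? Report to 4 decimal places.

With a Gamma(shape α, rate β) prior, the Poisson likelihood is conjugate: the posterior is Gamma(α + ΣXᵢ, β + n).
Posterior: Gamma(α+S, β+n) = Gamma(1.5+67, 0.7+13) = Gamma(68.5, 13.7).
Var = α/β² = 68.5/13.7² = 0.3650.

0.3650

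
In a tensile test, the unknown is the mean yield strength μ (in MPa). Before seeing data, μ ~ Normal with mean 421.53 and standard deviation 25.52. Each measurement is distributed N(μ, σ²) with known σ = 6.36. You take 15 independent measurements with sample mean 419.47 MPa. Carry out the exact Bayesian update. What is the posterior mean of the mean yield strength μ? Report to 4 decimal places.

For Normal data with known variance σ², a Normal(μ₀, σ₀²) prior on μ is conjugate. Posterior precision = 1/σ₀² + n/σ²; posterior mean is the precision-weighted average of μ₀ and x̄.
n·x̄ = 15·419.47 = 6292.05.
σ₀² = 25.52² = 651.2704, σ² = 6.36² = 40.4496; σ² + n·σ₀² = 40.4496 + 15·651.2704 = 9809.5056.
Posterior mean = (μ₀/σ₀² + n·x̄/σ²)/(1/σ₀² + n/σ²) = (σ²·μ₀ + σ₀²·n·x̄)/(σ² + n·σ₀²) = (40.4496·421.53 + 651.2704·6292.05)/9809.5056 = 4114876.640208/9809.5056 = 419.4785.

419.4785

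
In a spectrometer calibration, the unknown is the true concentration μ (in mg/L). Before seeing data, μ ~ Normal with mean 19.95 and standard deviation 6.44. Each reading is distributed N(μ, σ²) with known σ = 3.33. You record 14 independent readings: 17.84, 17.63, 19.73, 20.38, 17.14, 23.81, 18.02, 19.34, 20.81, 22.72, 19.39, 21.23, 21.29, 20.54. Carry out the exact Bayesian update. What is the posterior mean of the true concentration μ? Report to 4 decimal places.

For Normal data with known variance σ², a Normal(μ₀, σ₀²) prior on μ is conjugate. Posterior precision = 1/σ₀² + n/σ²; posterior mean is the precision-weighted average of μ₀ and x̄.
Σxᵢ = 17.84 + 17.63 + 19.73 + 20.38 + 17.14 + 23.81 + 18.02 + 19.34 + 20.81 + 22.72 + 19.39 + 21.23 + 21.29 + 20.54 = 279.87, so n·x̄ = 279.87.
σ₀² = 6.44² = 41.4736, σ² = 3.33² = 11.0889; σ² + n·σ₀² = 11.0889 + 14·41.4736 = 591.7193.
Posterior mean = (μ₀/σ₀² + n·x̄/σ²)/(1/σ₀² + n/σ²) = (σ²·μ₀ + σ₀²·n·x̄)/(σ² + n·σ₀²) = (11.0889·19.95 + 41.4736·279.87)/591.7193 = 11828.439987/591.7193 = 19.9900.

19.9900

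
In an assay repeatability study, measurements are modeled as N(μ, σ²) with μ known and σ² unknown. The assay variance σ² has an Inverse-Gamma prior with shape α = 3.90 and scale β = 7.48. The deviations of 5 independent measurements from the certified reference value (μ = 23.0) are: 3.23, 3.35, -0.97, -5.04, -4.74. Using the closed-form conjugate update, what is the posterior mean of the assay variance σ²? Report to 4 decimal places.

7.9098

With known mean μ and an Inverse-Gamma(α, β) prior on σ², the Normal likelihood is conjugate: posterior is Inv-Gamma(α + n/2, β + Σ(xᵢ−μ)²/2).
Σ(xᵢ−μ)² = (3.23)² + (3.35)² + (-0.97)² + (-5.04)² + (-4.74)² = 70.4655.
Posterior: Inv-Gamma(3.90 + 5/2, 7.48 + 70.4655/2) = Inv-Gamma(6.40, 42.71275).
E[σ²|data] = β/(α−1) = 42.71275/5.40 = 7.9098.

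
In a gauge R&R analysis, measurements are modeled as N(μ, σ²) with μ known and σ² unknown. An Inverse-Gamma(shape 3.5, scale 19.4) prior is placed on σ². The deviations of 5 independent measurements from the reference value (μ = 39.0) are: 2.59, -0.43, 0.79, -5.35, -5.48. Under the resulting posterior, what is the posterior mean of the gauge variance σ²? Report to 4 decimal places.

With known mean μ and an Inverse-Gamma(α, β) prior on σ², the Normal likelihood is conjugate: posterior is Inv-Gamma(α + n/2, β + Σ(xᵢ−μ)²/2).
Σ(xᵢ−μ)² = (2.59)² + (-0.43)² + (0.79)² + (-5.35)² + (-5.48)² = 66.1700.
Posterior: Inv-Gamma(3.5 + 5/2, 19.4 + 66.1700/2) = Inv-Gamma(6.00, 52.48500).
E[σ²|data] = β/(α−1) = 52.48500/5.00 = 10.4970.

10.4970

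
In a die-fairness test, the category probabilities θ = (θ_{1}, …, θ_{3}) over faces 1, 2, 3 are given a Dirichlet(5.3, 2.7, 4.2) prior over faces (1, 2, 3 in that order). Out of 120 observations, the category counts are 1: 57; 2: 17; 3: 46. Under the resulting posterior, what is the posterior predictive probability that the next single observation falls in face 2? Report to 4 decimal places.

The Dirichlet prior is conjugate to the Multinomial likelihood: each posterior αⱼ = prior αⱼ + observed count nⱼ.
Posterior concentration: (62.3, 19.7, 50.2), total = 132.2.
P(next = 2 | data) = α_{2}/Σα = 0.1490.

0.1490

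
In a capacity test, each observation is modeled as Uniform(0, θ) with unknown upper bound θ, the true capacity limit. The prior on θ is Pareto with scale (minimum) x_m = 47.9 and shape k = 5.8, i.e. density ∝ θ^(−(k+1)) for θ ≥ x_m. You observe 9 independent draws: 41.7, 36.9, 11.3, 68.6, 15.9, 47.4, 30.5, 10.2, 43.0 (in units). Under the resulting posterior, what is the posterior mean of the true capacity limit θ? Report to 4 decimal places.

73.5710

A Pareto(scale x_m, shape k) prior on the upper bound θ of Uniform(0, θ) is conjugate: posterior is Pareto(max(x_m, max xᵢ), k + n).
Sample maximum = 68.6; prior scale x_m = 47.9 → posterior scale = max = 68.6.
Posterior shape = 5.8 + 9 = 14.8.
E[θ|data] = k·x_m/(k−1) = 14.8·68.6/13.8 = 73.5710.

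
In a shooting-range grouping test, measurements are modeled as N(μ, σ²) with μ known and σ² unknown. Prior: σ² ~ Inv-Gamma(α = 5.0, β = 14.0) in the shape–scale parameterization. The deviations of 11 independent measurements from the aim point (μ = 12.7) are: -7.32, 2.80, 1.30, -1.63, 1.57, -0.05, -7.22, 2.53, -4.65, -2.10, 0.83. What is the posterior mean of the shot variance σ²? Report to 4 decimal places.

9.5520

With known mean μ and an Inverse-Gamma(α, β) prior on σ², the Normal likelihood is conjugate: posterior is Inv-Gamma(α + n/2, β + Σ(xᵢ−μ)²/2).
Σ(xᵢ−μ)² = (-7.32)² + (2.80)² + (1.30)² + (-1.63)² + (1.57)² + (-0.05)² + (-7.22)² + (2.53)² + (-4.65)² + (-2.10)² + (0.83)² = 153.4874.
Posterior: Inv-Gamma(5.0 + 11/2, 14.0 + 153.4874/2) = Inv-Gamma(10.50, 90.74370).
E[σ²|data] = β/(α−1) = 90.74370/9.50 = 9.5520.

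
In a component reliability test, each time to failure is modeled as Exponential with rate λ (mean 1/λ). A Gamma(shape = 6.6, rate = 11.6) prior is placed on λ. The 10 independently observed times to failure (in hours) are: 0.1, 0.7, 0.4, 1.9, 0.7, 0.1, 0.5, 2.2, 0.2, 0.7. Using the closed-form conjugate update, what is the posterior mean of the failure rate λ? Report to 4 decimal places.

With a Gamma(shape α, rate β) prior on the exponential rate λ, the posterior after n observations with total T = Σxᵢ is Gamma(α+n, β+T).
Sum of observations T = 7.5 hours; n = 10.
Posterior: Gamma(6.6+10, 11.6+7.5) = Gamma(16.6, 19.1).
Posterior mean of λ = α/β = 16.6/19.1 = 0.8691.

0.8691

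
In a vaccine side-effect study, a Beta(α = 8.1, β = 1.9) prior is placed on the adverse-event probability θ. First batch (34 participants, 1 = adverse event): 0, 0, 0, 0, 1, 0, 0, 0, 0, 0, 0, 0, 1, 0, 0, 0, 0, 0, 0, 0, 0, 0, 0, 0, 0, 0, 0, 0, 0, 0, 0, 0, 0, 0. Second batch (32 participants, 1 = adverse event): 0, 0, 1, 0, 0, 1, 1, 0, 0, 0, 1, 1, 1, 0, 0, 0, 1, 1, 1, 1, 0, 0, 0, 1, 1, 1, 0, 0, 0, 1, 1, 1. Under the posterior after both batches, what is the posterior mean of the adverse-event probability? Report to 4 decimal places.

The Beta prior is conjugate to a Binomial/Bernoulli likelihood; the update adds successes to α and failures to β.
After batch 1: Beta(8.1+2, 1.9+32) = Beta(10.1, 33.9).
After batch 2: Beta(10.1+16, 33.9+16) = Beta(26.1, 49.9).
Posterior mean = α/(α+β) = 26.1/76.0 = 0.3434.

0.3434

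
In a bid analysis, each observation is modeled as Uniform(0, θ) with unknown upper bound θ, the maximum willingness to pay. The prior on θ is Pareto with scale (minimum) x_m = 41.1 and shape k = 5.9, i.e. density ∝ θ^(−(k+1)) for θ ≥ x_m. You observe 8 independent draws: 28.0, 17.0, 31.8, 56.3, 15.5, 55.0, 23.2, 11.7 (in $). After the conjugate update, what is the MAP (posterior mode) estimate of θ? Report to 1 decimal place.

A Pareto(scale x_m, shape k) prior on the upper bound θ of Uniform(0, θ) is conjugate: posterior is Pareto(max(x_m, max xᵢ), k + n).
Sample maximum = 56.3; prior scale x_m = 41.1 → posterior scale = max = 56.3.
Posterior shape = 5.9 + 8 = 13.9.
The Pareto density is decreasing on [x_m, ∞), so the mode is x_m = 56.3.

56.3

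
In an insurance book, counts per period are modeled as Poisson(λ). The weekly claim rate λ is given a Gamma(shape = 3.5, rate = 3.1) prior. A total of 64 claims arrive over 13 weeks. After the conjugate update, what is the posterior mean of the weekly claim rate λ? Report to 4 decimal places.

4.1925

With a Gamma(shape α, rate β) prior, the Poisson likelihood is conjugate: the posterior is Gamma(α + ΣXᵢ, β + n).
Posterior: Gamma(α+S, β+n) = Gamma(3.5+64, 3.1+13) = Gamma(67.5, 16.1).
Posterior mean = α/β = 67.5/16.1 = 4.1925.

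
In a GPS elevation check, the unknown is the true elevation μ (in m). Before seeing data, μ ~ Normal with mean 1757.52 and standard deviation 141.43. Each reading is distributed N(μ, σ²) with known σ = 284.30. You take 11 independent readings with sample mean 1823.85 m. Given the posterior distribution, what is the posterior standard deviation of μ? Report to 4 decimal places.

73.3062

For Normal data with known variance σ², a Normal(μ₀, σ₀²) prior on μ is conjugate. Posterior precision = 1/σ₀² + n/σ²; posterior mean is the precision-weighted average of μ₀ and x̄.
σ₀² = 141.43² = 20002.4449, σ² = 284.30² = 80826.49; σ² + n·σ₀² = 80826.49 + 11·20002.4449 = 300853.3839.
Posterior precision = 1/σ₀² + n/σ² = 1/20002.4449 + 11/80826.49 = (σ² + n·σ₀²)/(σ₀²σ²) = 300853.3839/(20002.4449·80826.49); posterior variance σₙ² = σ₀²σ²/(σ² + n·σ₀²) = 20002.4449·80826.49/300853.3839 = 5373.804980.
Posterior SD = √σₙ² = √(20002.4449·80826.49/300853.3839) = 73.3062.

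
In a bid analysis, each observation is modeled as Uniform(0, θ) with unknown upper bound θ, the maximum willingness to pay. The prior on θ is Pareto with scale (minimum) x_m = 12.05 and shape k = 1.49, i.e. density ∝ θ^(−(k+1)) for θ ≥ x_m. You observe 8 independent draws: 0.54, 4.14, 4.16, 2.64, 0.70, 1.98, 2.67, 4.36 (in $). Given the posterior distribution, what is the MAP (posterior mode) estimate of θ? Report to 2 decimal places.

12.05

A Pareto(scale x_m, shape k) prior on the upper bound θ of Uniform(0, θ) is conjugate: posterior is Pareto(max(x_m, max xᵢ), k + n).
Sample maximum = 4.36; prior scale x_m = 12.05 → posterior scale = max = 12.05.
Posterior shape = 1.49 + 8 = 9.49.
The Pareto density is decreasing on [x_m, ∞), so the mode is x_m = 12.05.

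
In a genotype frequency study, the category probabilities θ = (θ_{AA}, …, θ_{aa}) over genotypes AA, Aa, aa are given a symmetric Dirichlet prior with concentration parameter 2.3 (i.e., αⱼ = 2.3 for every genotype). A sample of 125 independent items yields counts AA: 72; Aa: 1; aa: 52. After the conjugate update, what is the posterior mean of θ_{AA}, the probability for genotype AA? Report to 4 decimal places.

The Dirichlet prior is conjugate to the Multinomial likelihood: each posterior αⱼ = prior αⱼ + observed count nⱼ.
Posterior concentration: (74.3, 3.3, 54.3), total = 131.9.
E[θ_{AA}|data] = α_{AA}/Σα = 74.3/131.9 = 0.5633.

0.5633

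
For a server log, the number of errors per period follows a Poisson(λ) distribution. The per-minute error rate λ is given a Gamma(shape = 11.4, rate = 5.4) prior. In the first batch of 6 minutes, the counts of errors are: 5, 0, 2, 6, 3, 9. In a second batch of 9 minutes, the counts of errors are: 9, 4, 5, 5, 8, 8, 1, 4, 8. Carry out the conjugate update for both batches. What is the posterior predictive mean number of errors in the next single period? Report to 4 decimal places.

4.3333

With a Gamma(shape α, rate β) prior, the Poisson likelihood is conjugate: the posterior is Gamma(α + ΣXᵢ, β + n).
Batch 1: sum of counts S = 25 over n = 6 minutes.
After batch 1: Gamma(α+S, β+n) = Gamma(11.4+25, 5.4+6) = Gamma(36.4, 11.4).
Batch 2: sum of counts S = 52 over n = 9 minutes.
After batch 2: Gamma(α+S, β+n) = Gamma(36.4+52, 11.4+9) = Gamma(88.4, 20.4).
The predictive distribution for one future period is NegBinom with mean α/β = 4.3333.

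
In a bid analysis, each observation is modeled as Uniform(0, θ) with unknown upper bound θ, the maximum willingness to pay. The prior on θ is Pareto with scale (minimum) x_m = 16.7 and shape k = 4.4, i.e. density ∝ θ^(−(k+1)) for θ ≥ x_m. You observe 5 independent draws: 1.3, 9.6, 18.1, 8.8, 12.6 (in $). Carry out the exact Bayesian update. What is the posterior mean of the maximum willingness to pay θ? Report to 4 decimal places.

20.2548

A Pareto(scale x_m, shape k) prior on the upper bound θ of Uniform(0, θ) is conjugate: posterior is Pareto(max(x_m, max xᵢ), k + n).
Sample maximum = 18.1; prior scale x_m = 16.7 → posterior scale = max = 18.1.
Posterior shape = 4.4 + 5 = 9.4.
E[θ|data] = k·x_m/(k−1) = 9.4·18.1/8.4 = 20.2548.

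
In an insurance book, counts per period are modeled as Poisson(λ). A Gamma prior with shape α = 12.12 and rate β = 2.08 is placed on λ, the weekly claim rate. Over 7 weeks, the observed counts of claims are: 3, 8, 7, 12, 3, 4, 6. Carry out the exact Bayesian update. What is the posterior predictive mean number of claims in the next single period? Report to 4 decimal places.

6.0705

With a Gamma(shape α, rate β) prior, the Poisson likelihood is conjugate: the posterior is Gamma(α + ΣXᵢ, β + n).
Sum of counts S = 43 over n = 7 weeks.
Posterior: Gamma(α+S, β+n) = Gamma(12.12+43, 2.08+7) = Gamma(55.12, 9.08).
The predictive distribution for one future period is NegBinom with mean α/β = 6.0705.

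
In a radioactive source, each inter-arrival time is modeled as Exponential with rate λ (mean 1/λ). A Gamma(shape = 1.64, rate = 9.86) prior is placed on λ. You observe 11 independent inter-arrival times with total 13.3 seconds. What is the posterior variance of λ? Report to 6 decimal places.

With a Gamma(shape α, rate β) prior on the exponential rate λ, the posterior after n observations with total T = Σxᵢ is Gamma(α+n, β+T).
Posterior: Gamma(1.64+11, 9.86+13.3) = Gamma(12.64, 23.16).
Var = α/β² = 0.023565.

0.023565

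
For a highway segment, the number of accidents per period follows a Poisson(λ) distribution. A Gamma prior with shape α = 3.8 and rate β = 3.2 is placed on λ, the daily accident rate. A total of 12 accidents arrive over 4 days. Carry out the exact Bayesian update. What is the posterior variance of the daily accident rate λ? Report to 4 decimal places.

0.3048

With a Gamma(shape α, rate β) prior, the Poisson likelihood is conjugate: the posterior is Gamma(α + ΣXᵢ, β + n).
Posterior: Gamma(α+S, β+n) = Gamma(3.8+12, 3.2+4) = Gamma(15.8, 7.2).
Var = α/β² = 15.8/7.2² = 0.3048.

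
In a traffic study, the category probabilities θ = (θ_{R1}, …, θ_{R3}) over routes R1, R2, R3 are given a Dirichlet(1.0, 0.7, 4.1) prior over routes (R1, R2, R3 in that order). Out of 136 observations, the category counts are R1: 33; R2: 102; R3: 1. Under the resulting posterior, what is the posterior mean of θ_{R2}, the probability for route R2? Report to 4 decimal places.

0.7243

The Dirichlet prior is conjugate to the Multinomial likelihood: each posterior αⱼ = prior αⱼ + observed count nⱼ.
Posterior concentration: (34.0, 102.7, 5.1), total = 141.8.
E[θ_{R2}|data] = α_{R2}/Σα = 102.7/141.8 = 0.7243.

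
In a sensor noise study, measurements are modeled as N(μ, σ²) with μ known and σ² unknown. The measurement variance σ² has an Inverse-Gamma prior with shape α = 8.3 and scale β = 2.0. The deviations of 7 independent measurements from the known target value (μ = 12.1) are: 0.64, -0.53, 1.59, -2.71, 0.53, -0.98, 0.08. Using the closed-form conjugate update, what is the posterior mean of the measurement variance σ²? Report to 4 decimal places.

With known mean μ and an Inverse-Gamma(α, β) prior on σ², the Normal likelihood is conjugate: posterior is Inv-Gamma(α + n/2, β + Σ(xᵢ−μ)²/2).
Σ(xᵢ−μ)² = (0.64)² + (-0.53)² + (1.59)² + (-2.71)² + (0.53)² + (-0.98)² + (0.08)² = 11.8104.
Posterior: Inv-Gamma(8.3 + 7/2, 2.0 + 11.8104/2) = Inv-Gamma(11.80, 7.90520).
E[σ²|data] = β/(α−1) = 7.90520/10.80 = 0.7320.

0.7320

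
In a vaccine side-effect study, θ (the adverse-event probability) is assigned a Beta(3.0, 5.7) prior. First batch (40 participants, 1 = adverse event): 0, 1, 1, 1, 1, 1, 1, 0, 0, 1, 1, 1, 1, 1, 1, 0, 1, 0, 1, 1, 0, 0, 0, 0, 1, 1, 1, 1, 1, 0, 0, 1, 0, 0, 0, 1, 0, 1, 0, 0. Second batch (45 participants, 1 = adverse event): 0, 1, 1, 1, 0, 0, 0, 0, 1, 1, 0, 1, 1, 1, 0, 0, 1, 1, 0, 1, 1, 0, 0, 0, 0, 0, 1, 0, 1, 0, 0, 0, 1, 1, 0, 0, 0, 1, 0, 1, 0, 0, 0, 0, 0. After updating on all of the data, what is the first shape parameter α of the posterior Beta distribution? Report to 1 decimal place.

The Beta prior is conjugate to a Binomial/Bernoulli likelihood; the update adds successes to α and failures to β.
After batch 1: Beta(3.0+23, 5.7+17) = Beta(26.0, 22.7).
After batch 2: Beta(26.0+18, 22.7+27) = Beta(44.0, 49.7).
Posterior α = 44.0.

44.0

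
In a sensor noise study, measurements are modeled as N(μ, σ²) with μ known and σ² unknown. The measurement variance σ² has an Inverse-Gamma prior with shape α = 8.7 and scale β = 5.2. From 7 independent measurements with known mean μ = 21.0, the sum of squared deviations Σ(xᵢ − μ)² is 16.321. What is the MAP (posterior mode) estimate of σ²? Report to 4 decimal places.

1.0122

With known mean μ and an Inverse-Gamma(α, β) prior on σ², the Normal likelihood is conjugate: posterior is Inv-Gamma(α + n/2, β + Σ(xᵢ−μ)²/2).
Posterior: Inv-Gamma(8.7 + 7/2, 5.2 + 16.321/2) = Inv-Gamma(12.20, 13.3605).
Mode = β/(α+1) = 13.3605/13.20 = 1.0122.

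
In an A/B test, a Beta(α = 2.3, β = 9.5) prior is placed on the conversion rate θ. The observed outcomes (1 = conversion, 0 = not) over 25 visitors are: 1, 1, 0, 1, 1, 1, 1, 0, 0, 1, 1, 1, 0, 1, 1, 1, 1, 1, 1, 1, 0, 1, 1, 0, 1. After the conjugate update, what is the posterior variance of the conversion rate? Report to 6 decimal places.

0.006449

The Beta prior is conjugate to a Binomial/Bernoulli likelihood; the update adds successes to α and failures to β.
Posterior: Beta(α+k, β+n−k) = Beta(2.3+19, 9.5+6) = Beta(21.3, 15.5).
Var = αβ/((α+β)²(α+β+1)) = 21.3·15.5/(36.8²·37.8) = 0.006449.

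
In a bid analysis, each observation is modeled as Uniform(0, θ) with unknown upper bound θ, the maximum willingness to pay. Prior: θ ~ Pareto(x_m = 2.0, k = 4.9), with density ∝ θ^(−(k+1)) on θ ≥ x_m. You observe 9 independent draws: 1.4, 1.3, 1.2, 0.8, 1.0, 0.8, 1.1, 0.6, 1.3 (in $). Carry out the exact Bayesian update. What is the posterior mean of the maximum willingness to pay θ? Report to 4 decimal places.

A Pareto(scale x_m, shape k) prior on the upper bound θ of Uniform(0, θ) is conjugate: posterior is Pareto(max(x_m, max xᵢ), k + n).
Sample maximum = 1.4; prior scale x_m = 2.0 → posterior scale = max = 2.0.
Posterior shape = 4.9 + 9 = 13.9.
E[θ|data] = k·x_m/(k−1) = 13.9·2.0/12.9 = 2.1550.

2.1550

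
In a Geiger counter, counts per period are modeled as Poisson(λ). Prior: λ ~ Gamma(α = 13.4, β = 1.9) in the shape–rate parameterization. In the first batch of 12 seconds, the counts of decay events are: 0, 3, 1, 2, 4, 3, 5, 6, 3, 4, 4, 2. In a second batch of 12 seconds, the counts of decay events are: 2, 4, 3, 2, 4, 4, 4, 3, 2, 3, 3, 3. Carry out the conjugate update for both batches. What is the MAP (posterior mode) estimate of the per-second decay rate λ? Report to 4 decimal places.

3.3359

With a Gamma(shape α, rate β) prior, the Poisson likelihood is conjugate: the posterior is Gamma(α + ΣXᵢ, β + n).
Batch 1: sum of counts S = 37 over n = 12 seconds.
After batch 1: Gamma(α+S, β+n) = Gamma(13.4+37, 1.9+12) = Gamma(50.4, 13.9).
Batch 2: sum of counts S = 37 over n = 12 seconds.
After batch 2: Gamma(α+S, β+n) = Gamma(50.4+37, 13.9+12) = Gamma(87.4, 25.9).
Mode of Gamma(α,β) for α≥1 is (α−1)/β = 86.4/25.9 = 3.3359.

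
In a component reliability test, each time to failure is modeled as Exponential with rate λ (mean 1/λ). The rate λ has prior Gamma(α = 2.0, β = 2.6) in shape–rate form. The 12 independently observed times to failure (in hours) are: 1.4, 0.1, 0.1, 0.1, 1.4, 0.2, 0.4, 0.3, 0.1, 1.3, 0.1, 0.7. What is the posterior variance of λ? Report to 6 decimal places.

With a Gamma(shape α, rate β) prior on the exponential rate λ, the posterior after n observations with total T = Σxᵢ is Gamma(α+n, β+T).
Sum of observations T = 6.2 hours; n = 12.
Posterior: Gamma(2.0+12, 2.6+6.2) = Gamma(14.0, 8.8).
Var = α/β² = 0.180785.

0.180785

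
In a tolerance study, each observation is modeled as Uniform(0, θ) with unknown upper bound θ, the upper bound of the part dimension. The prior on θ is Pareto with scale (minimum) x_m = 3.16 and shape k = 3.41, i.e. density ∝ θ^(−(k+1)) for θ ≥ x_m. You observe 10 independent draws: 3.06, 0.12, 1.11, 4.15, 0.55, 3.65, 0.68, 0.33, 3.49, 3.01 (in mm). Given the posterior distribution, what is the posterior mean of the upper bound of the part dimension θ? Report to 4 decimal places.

4.4844

A Pareto(scale x_m, shape k) prior on the upper bound θ of Uniform(0, θ) is conjugate: posterior is Pareto(max(x_m, max xᵢ), k + n).
Sample maximum = 4.15; prior scale x_m = 3.16 → posterior scale = max = 4.15.
Posterior shape = 3.41 + 10 = 13.41.
E[θ|data] = k·x_m/(k−1) = 13.41·4.15/12.41 = 4.4844.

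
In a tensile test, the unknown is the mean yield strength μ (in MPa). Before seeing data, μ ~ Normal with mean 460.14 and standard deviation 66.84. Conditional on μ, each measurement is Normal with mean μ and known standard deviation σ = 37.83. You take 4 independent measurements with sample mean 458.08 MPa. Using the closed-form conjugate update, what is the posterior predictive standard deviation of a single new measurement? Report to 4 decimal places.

41.9805

For Normal data with known variance σ², a Normal(μ₀, σ₀²) prior on μ is conjugate. Posterior precision = 1/σ₀² + n/σ²; posterior mean is the precision-weighted average of μ₀ and x̄.
σ₀² = 66.84² = 4467.5856, σ² = 37.83² = 1431.1089; σ² + n·σ₀² = 1431.1089 + 4·4467.5856 = 19301.4513.
Posterior precision = 1/σ₀² + n/σ² = 1/4467.5856 + 4/1431.1089 = (σ² + n·σ₀²)/(σ₀²σ²) = 19301.4513/(4467.5856·1431.1089); posterior variance σₙ² = σ₀²σ²/(σ² + n·σ₀²) = 4467.5856·1431.1089/19301.4513 = 331.249781.
Predictive variance for one new observation = σₙ² + σ² = 4467.5856·1431.1089/19301.4513 + 1431.1089 = σ²·(σ₀² + 19301.4513)/19301.4513 = 1431.1089·23769.0369/19301.4513 = 1762.358681; SD = √(1431.1089·23769.0369/19301.4513) = 41.9805.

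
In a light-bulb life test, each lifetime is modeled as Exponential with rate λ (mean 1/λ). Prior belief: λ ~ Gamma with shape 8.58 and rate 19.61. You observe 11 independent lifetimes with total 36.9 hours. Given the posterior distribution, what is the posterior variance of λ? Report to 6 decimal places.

With a Gamma(shape α, rate β) prior on the exponential rate λ, the posterior after n observations with total T = Σxᵢ is Gamma(α+n, β+T).
Posterior: Gamma(8.58+11, 19.61+36.9) = Gamma(19.58, 56.51).
Var = α/β² = 0.006131.

0.006131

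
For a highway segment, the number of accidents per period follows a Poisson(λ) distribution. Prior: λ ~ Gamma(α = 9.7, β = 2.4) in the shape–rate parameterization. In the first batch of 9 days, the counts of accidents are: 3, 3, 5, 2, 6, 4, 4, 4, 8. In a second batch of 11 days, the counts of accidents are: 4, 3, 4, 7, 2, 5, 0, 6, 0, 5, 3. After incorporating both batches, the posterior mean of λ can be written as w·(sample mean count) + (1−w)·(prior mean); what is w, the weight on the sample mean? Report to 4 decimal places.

With a Gamma(shape α, rate β) prior, the Poisson likelihood is conjugate: the posterior is Gamma(α + ΣXᵢ, β + n).
Total number of days: n = 9 + 11 = 20.
Posterior mean = (α₀+S)/(β₀+n) = [n/(β₀+n)]·(S/n) + [β₀/(β₀+n)]·(α₀/β₀), so only n and β₀ enter the weight.
Weight on data w = n/(β₀+n) = 20/(2.4+20) = 20/22.4 = 0.8929.

0.8929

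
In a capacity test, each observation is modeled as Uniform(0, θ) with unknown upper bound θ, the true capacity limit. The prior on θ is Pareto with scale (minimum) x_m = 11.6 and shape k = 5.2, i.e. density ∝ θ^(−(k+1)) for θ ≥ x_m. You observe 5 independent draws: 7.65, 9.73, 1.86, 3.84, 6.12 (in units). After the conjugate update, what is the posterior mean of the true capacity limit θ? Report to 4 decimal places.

12.8609

A Pareto(scale x_m, shape k) prior on the upper bound θ of Uniform(0, θ) is conjugate: posterior is Pareto(max(x_m, max xᵢ), k + n).
Sample maximum = 9.73; prior scale x_m = 11.6 → posterior scale = max = 11.60.
Posterior shape = 5.2 + 5 = 10.2.
E[θ|data] = k·x_m/(k−1) = 10.2·11.60/9.2 = 12.8609.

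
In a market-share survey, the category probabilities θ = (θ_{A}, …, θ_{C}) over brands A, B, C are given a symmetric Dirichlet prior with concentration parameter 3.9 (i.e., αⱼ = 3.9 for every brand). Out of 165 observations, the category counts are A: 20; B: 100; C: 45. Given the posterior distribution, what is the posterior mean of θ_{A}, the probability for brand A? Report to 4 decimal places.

The Dirichlet prior is conjugate to the Multinomial likelihood: each posterior αⱼ = prior αⱼ + observed count nⱼ.
Posterior concentration: (23.9, 103.9, 48.9), total = 176.7.
E[θ_{A}|data] = α_{A}/Σα = 23.9/176.7 = 0.1353.

0.1353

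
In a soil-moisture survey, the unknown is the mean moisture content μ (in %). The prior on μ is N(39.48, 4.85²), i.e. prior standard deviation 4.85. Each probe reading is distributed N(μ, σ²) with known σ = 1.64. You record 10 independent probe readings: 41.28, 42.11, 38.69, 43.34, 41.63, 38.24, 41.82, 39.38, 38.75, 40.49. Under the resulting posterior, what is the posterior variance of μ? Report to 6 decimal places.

For Normal data with known variance σ², a Normal(μ₀, σ₀²) prior on μ is conjugate. Posterior precision = 1/σ₀² + n/σ²; posterior mean is the precision-weighted average of μ₀ and x̄.
σ₀² = 4.85² = 23.5225, σ² = 1.64² = 2.6896; σ² + n·σ₀² = 2.6896 + 10·23.5225 = 237.9146.
Posterior precision = 1/σ₀² + n/σ² = 1/23.5225 + 10/2.6896 = (σ² + n·σ₀²)/(σ₀²σ²) = 237.9146/(23.5225·2.6896); posterior variance σₙ² = σ₀²σ²/(σ² + n·σ₀²) = 23.5225·2.6896/237.9146 = 0.265919.

0.265919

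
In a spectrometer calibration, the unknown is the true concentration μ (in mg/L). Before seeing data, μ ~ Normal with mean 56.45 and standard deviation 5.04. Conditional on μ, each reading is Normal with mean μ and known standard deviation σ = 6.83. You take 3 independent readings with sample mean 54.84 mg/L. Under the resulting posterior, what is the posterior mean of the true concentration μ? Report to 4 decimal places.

For Normal data with known variance σ², a Normal(μ₀, σ₀²) prior on μ is conjugate. Posterior precision = 1/σ₀² + n/σ²; posterior mean is the precision-weighted average of μ₀ and x̄.
n·x̄ = 3·54.84 = 164.52.
σ₀² = 5.04² = 25.4016, σ² = 6.83² = 46.6489; σ² + n·σ₀² = 46.6489 + 3·25.4016 = 122.8537.
Posterior mean = (μ₀/σ₀² + n·x̄/σ²)/(1/σ₀² + n/σ²) = (σ²·μ₀ + σ₀²·n·x̄)/(σ² + n·σ₀²) = (46.6489·56.45 + 25.4016·164.52)/122.8537 = 6812.401637/122.8537 = 55.4513.

55.4513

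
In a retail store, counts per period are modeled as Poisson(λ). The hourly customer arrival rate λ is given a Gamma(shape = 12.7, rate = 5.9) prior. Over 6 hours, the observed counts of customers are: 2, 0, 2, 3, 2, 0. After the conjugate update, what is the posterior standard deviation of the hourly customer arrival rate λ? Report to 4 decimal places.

0.3915

With a Gamma(shape α, rate β) prior, the Poisson likelihood is conjugate: the posterior is Gamma(α + ΣXᵢ, β + n).
Sum of counts S = 9 over n = 6 hours.
Posterior: Gamma(α+S, β+n) = Gamma(12.7+9, 5.9+6) = Gamma(21.7, 11.9).
SD = √α/β = √21.7/11.9 = 0.3915.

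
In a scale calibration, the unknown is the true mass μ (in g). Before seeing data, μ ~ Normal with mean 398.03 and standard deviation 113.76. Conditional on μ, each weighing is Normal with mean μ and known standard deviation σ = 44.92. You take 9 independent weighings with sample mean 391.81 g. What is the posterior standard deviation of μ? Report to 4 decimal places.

14.8453

For Normal data with known variance σ², a Normal(μ₀, σ₀²) prior on μ is conjugate. Posterior precision = 1/σ₀² + n/σ²; posterior mean is the precision-weighted average of μ₀ and x̄.
σ₀² = 113.76² = 12941.3376, σ² = 44.92² = 2017.8064; σ² + n·σ₀² = 2017.8064 + 9·12941.3376 = 118489.8448.
Posterior precision = 1/σ₀² + n/σ² = 1/12941.3376 + 9/2017.8064 = (σ² + n·σ₀²)/(σ₀²σ²) = 118489.8448/(12941.3376·2017.8064); posterior variance σₙ² = σ₀²σ²/(σ² + n·σ₀²) = 12941.3376·2017.8064/118489.8448 = 220.382716.
Posterior SD = √σₙ² = √(12941.3376·2017.8064/118489.8448) = 14.8453.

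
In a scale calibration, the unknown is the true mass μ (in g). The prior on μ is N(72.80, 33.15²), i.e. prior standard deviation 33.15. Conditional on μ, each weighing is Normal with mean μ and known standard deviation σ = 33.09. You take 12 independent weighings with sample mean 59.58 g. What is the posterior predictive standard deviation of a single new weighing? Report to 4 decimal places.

For Normal data with known variance σ², a Normal(μ₀, σ₀²) prior on μ is conjugate. Posterior precision = 1/σ₀² + n/σ²; posterior mean is the precision-weighted average of μ₀ and x̄.
σ₀² = 33.15² = 1098.9225, σ² = 33.09² = 1094.9481; σ² + n·σ₀² = 1094.9481 + 12·1098.9225 = 14282.0181.
Posterior precision = 1/σ₀² + n/σ² = 1/1098.9225 + 12/1094.9481 = (σ² + n·σ₀²)/(σ₀²σ²) = 14282.0181/(1098.9225·1094.9481); posterior variance σₙ² = σ₀²σ²/(σ² + n·σ₀²) = 1098.9225·1094.9481/14282.0181 = 84.250216.
Predictive variance for one new observation = σₙ² + σ² = 1098.9225·1094.9481/14282.0181 + 1094.9481 = σ²·(σ₀² + 14282.0181)/14282.0181 = 1094.9481·15380.9406/14282.0181 = 1179.198316; SD = √(1094.9481·15380.9406/14282.0181) = 34.3395.

34.3395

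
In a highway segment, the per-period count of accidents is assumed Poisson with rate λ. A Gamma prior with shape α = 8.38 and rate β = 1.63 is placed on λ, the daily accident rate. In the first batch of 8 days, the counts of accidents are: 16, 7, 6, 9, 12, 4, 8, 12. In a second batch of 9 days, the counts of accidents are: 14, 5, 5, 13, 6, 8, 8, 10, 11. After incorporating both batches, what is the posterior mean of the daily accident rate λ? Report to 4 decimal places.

8.7160

With a Gamma(shape α, rate β) prior, the Poisson likelihood is conjugate: the posterior is Gamma(α + ΣXᵢ, β + n).
Batch 1: sum of counts S = 74 over n = 8 days.
After batch 1: Gamma(α+S, β+n) = Gamma(8.38+74, 1.63+8) = Gamma(82.38, 9.63).
Batch 2: sum of counts S = 80 over n = 9 days.
After batch 2: Gamma(α+S, β+n) = Gamma(82.38+80, 9.63+9) = Gamma(162.38, 18.63).
Posterior mean = α/β = 162.38/18.63 = 8.7160.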